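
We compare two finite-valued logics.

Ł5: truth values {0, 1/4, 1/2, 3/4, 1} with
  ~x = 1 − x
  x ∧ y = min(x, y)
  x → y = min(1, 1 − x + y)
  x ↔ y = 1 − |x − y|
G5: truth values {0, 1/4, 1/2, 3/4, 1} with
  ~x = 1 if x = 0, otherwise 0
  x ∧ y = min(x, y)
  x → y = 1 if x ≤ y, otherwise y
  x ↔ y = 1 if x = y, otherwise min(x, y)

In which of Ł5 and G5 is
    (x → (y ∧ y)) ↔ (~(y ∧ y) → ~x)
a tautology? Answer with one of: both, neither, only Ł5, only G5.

only Ł5

In Ł5: every assignment gives 1 — tautology.
In G5: at x = 1/2, y = 1/4 the value is 1/4 — not a tautology.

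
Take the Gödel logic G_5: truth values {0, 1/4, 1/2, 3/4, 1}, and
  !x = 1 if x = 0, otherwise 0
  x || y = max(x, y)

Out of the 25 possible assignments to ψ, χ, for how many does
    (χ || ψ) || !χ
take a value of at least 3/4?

19

value 1: 13 assignments (counts)
value 3/4: 6 assignments (counts)
value 1/2: 4 assignments
value 1/4: 2 assignments
So 19 of the 25 assignments meet the threshold.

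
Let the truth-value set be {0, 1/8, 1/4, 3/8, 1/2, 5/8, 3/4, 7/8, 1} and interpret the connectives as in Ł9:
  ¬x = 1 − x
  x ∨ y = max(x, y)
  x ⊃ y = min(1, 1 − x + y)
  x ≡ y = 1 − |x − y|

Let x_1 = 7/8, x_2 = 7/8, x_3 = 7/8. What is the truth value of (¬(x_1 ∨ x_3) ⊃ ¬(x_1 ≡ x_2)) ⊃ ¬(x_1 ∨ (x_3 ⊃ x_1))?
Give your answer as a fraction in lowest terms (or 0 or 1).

1/8

x_1 ∨ x_3 = 7/8 ∨ 7/8 = 7/8
¬(x_1 ∨ x_3) = ¬7/8 = 1/8
x_1 ≡ x_2 = 7/8 ≡ 7/8 = 1
¬(x_1 ≡ x_2) = ¬1 = 0
¬(x_1 ∨ x_3) ⊃ ¬(x_1 ≡ x_2) = 1/8 ⊃ 0 = 7/8
x_3 ⊃ x_1 = 7/8 ⊃ 7/8 = 1
x_1 ∨ (x_3 ⊃ x_1) = 7/8 ∨ 1 = 1
¬(x_1 ∨ (x_3 ⊃ x_1)) = ¬1 = 0
(¬(x_1 ∨ x_3) ⊃ ¬(x_1 ≡ x_2)) ⊃ ¬(x_1 ∨ (x_3 ⊃ x_1)) = 7/8 ⊃ 0 = 1/8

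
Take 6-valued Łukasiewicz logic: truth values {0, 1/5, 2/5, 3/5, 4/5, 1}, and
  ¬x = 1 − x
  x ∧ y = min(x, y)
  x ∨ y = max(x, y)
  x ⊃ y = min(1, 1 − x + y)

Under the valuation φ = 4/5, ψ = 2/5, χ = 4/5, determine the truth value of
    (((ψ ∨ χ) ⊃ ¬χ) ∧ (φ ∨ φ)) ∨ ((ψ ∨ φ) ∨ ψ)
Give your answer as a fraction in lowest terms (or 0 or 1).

ψ ∨ χ = 2/5 ∨ 4/5 = 4/5
¬χ = ¬4/5 = 1/5
(ψ ∨ χ) ⊃ ¬χ = 4/5 ⊃ 1/5 = 2/5
φ ∨ φ = 4/5 ∨ 4/5 = 4/5
((ψ ∨ χ) ⊃ ¬χ) ∧ (φ ∨ φ) = 2/5 ∧ 4/5 = 2/5
ψ ∨ φ = 2/5 ∨ 4/5 = 4/5
(ψ ∨ φ) ∨ ψ = 4/5 ∨ 2/5 = 4/5
(((ψ ∨ χ) ⊃ ¬χ) ∧ (φ ∨ φ)) ∨ ((ψ ∨ φ) ∨ ψ) = 2/5 ∨ 4/5 = 4/5

4/5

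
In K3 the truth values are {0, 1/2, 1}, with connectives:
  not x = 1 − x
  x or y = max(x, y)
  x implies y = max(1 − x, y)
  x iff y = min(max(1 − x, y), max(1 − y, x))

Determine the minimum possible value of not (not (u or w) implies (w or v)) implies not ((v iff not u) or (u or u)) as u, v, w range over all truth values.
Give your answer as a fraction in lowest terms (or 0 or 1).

Take u = 0, v = 1/2, w = 0:
u or w = 0 or 0 = 0
not (u or w) = not 0 = 1
w or v = 0 or 1/2 = 1/2
not (u or w) implies (w or v) = 1 implies 1/2 = 1/2
not (not (u or w) implies (w or v)) = not 1/2 = 1/2
not u = not 0 = 1
v iff not u = 1/2 iff 1 = 1/2
u or u = 0 or 0 = 0
(v iff not u) or (u or u) = 1/2 or 0 = 1/2
not ((v iff not u) or (u or u)) = not 1/2 = 1/2
not (not (u or w) implies (w or v)) implies not ((v iff not u) or (u or u)) = 1/2 implies 1/2 = 1/2
No assignment yields a value below 1/2, so this is the minimum.

1/2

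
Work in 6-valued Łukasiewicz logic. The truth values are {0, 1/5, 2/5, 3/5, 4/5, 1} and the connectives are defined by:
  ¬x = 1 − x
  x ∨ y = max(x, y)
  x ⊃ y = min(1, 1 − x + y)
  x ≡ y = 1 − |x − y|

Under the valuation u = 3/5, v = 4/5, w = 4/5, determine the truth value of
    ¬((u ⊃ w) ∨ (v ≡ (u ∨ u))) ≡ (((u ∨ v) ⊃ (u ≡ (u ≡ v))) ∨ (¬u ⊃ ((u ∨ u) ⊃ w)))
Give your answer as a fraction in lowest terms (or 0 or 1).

0

u ⊃ w = 3/5 ⊃ 4/5 = 1
u ∨ u = 3/5 ∨ 3/5 = 3/5
v ≡ (u ∨ u) = 4/5 ≡ 3/5 = 4/5
(u ⊃ w) ∨ (v ≡ (u ∨ u)) = 1 ∨ 4/5 = 1
¬((u ⊃ w) ∨ (v ≡ (u ∨ u))) = ¬1 = 0
u ∨ v = 3/5 ∨ 4/5 = 4/5
u ≡ v = 3/5 ≡ 4/5 = 4/5
u ≡ (u ≡ v) = 3/5 ≡ 4/5 = 4/5
(u ∨ v) ⊃ (u ≡ (u ≡ v)) = 4/5 ⊃ 4/5 = 1
¬u = ¬3/5 = 2/5
u ∨ u = 3/5 ∨ 3/5 = 3/5
(u ∨ u) ⊃ w = 3/5 ⊃ 4/5 = 1
¬u ⊃ ((u ∨ u) ⊃ w) = 2/5 ⊃ 1 = 1
((u ∨ v) ⊃ (u ≡ (u ≡ v))) ∨ (¬u ⊃ ((u ∨ u) ⊃ w)) = 1 ∨ 1 = 1
¬((u ⊃ w) ∨ (v ≡ (u ∨ u))) ≡ (((u ∨ v) ⊃ (u ≡ (u ≡ v))) ∨ (¬u ⊃ ((u ∨ u) ⊃ w))) = 0 ≡ 1 = 0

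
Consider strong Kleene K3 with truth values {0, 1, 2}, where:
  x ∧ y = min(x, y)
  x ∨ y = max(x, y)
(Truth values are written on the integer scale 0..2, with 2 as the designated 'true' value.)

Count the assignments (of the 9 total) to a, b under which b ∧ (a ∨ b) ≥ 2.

3

a = 0, b = 0 ↦ 0  <
a = 0, b = 1 ↦ 1  <
a = 0, b = 2 ↦ 2  ≥
a = 1, b = 0 ↦ 0  <
a = 1, b = 1 ↦ 1  <
a = 1, b = 2 ↦ 2  ≥
a = 2, b = 0 ↦ 0  <
a = 2, b = 1 ↦ 1  <
a = 2, b = 2 ↦ 2  ≥
So 3 of the 9 assignments meet the threshold.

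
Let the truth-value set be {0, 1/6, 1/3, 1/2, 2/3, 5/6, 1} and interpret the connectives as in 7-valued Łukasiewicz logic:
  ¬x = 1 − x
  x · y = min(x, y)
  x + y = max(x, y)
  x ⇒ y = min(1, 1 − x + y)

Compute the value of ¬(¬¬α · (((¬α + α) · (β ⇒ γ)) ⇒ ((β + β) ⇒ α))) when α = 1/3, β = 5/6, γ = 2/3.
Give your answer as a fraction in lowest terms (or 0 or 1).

¬α = ¬1/3 = 2/3
¬¬α = ¬2/3 = 1/3
¬α = ¬1/3 = 2/3
¬α + α = 2/3 + 1/3 = 2/3
β ⇒ γ = 5/6 ⇒ 2/3 = 5/6
(¬α + α) · (β ⇒ γ) = 2/3 · 5/6 = 2/3
β + β = 5/6 + 5/6 = 5/6
(β + β) ⇒ α = 5/6 ⇒ 1/3 = 1/2
((¬α + α) · (β ⇒ γ)) ⇒ ((β + β) ⇒ α) = 2/3 ⇒ 1/2 = 5/6
¬¬α · (((¬α + α) · (β ⇒ γ)) ⇒ ((β + β) ⇒ α)) = 1/3 · 5/6 = 1/3
¬(¬¬α · (((¬α + α) · (β ⇒ γ)) ⇒ ((β + β) ⇒ α))) = ¬1/3 = 2/3

2/3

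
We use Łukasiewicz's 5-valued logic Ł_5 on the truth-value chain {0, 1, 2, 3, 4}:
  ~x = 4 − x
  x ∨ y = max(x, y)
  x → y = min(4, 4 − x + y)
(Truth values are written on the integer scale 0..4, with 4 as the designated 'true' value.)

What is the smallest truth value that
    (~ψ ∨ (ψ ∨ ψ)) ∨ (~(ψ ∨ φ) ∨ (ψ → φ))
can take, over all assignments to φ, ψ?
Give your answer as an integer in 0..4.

2

Take φ = 0, ψ = 2:
~ψ = ~2 = 2
ψ ∨ ψ = 2 ∨ 2 = 2
~ψ ∨ (ψ ∨ ψ) = 2 ∨ 2 = 2
ψ ∨ φ = 2 ∨ 0 = 2
~(ψ ∨ φ) = ~2 = 2
ψ → φ = 2 → 0 = 2
~(ψ ∨ φ) ∨ (ψ → φ) = 2 ∨ 2 = 2
(~ψ ∨ (ψ ∨ ψ)) ∨ (~(ψ ∨ φ) ∨ (ψ → φ)) = 2 ∨ 2 = 2
No assignment yields a value below 2, so this is the minimum.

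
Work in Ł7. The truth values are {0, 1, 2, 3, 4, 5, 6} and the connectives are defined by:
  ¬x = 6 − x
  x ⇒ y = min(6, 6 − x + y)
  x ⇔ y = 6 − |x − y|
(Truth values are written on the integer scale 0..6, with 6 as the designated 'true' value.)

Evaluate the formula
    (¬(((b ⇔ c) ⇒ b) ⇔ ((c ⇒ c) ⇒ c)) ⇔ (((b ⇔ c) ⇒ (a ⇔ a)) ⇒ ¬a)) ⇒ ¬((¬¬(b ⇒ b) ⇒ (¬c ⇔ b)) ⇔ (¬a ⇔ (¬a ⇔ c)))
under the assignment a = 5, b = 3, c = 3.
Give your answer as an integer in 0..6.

b ⇔ c = 3 ⇔ 3 = 6
(b ⇔ c) ⇒ b = 6 ⇒ 3 = 3
c ⇒ c = 3 ⇒ 3 = 6
(c ⇒ c) ⇒ c = 6 ⇒ 3 = 3
((b ⇔ c) ⇒ b) ⇔ ((c ⇒ c) ⇒ c) = 3 ⇔ 3 = 6
¬(((b ⇔ c) ⇒ b) ⇔ ((c ⇒ c) ⇒ c)) = ¬6 = 0
b ⇔ c = 3 ⇔ 3 = 6
a ⇔ a = 5 ⇔ 5 = 6
(b ⇔ c) ⇒ (a ⇔ a) = 6 ⇒ 6 = 6
¬a = ¬5 = 1
((b ⇔ c) ⇒ (a ⇔ a)) ⇒ ¬a = 6 ⇒ 1 = 1
¬(((b ⇔ c) ⇒ b) ⇔ ((c ⇒ c) ⇒ c)) ⇔ (((b ⇔ c) ⇒ (a ⇔ a)) ⇒ ¬a) = 0 ⇔ 1 = 5
b ⇒ b = 3 ⇒ 3 = 6
¬(b ⇒ b) = ¬6 = 0
¬¬(b ⇒ b) = ¬0 = 6
¬c = ¬3 = 3
¬c ⇔ b = 3 ⇔ 3 = 6
¬¬(b ⇒ b) ⇒ (¬c ⇔ b) = 6 ⇒ 6 = 6
¬a = ¬5 = 1
¬a = ¬5 = 1
¬a ⇔ c = 1 ⇔ 3 = 4
¬a ⇔ (¬a ⇔ c) = 1 ⇔ 4 = 3
(¬¬(b ⇒ b) ⇒ (¬c ⇔ b)) ⇔ (¬a ⇔ (¬a ⇔ c)) = 6 ⇔ 3 = 3
¬((¬¬(b ⇒ b) ⇒ (¬c ⇔ b)) ⇔ (¬a ⇔ (¬a ⇔ c))) = ¬3 = 3
(¬(((b ⇔ c) ⇒ b) ⇔ ((c ⇒ c) ⇒ c)) ⇔ (((b ⇔ c) ⇒ (a ⇔ a)) ⇒ ¬a)) ⇒ ¬((¬¬(b ⇒ b) ⇒ (¬c ⇔ b)) ⇔ (¬a ⇔ (¬a ⇔ c))) = 5 ⇒ 3 = 4

4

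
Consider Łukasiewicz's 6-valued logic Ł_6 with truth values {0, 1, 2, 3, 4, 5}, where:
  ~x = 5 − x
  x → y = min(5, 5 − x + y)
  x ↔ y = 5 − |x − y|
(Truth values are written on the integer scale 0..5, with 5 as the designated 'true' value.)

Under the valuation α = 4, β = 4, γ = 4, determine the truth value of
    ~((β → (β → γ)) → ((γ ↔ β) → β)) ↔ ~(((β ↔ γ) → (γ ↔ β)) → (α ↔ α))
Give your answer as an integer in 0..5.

β → γ = 4 → 4 = 5
β → (β → γ) = 4 → 5 = 5
γ ↔ β = 4 ↔ 4 = 5
(γ ↔ β) → β = 5 → 4 = 4
(β → (β → γ)) → ((γ ↔ β) → β) = 5 → 4 = 4
~((β → (β → γ)) → ((γ ↔ β) → β)) = ~4 = 1
β ↔ γ = 4 ↔ 4 = 5
γ ↔ β = 4 ↔ 4 = 5
(β ↔ γ) → (γ ↔ β) = 5 → 5 = 5
α ↔ α = 4 ↔ 4 = 5
((β ↔ γ) → (γ ↔ β)) → (α ↔ α) = 5 → 5 = 5
~(((β ↔ γ) → (γ ↔ β)) → (α ↔ α)) = ~5 = 0
~((β → (β → γ)) → ((γ ↔ β) → β)) ↔ ~(((β ↔ γ) → (γ ↔ β)) → (α ↔ α)) = 1 ↔ 0 = 4

4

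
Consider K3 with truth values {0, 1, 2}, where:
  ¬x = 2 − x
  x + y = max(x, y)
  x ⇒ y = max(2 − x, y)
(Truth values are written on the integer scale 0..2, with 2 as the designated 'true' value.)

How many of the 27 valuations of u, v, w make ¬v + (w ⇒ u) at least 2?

value 2: 19 assignments (counts)
value 1: 7 assignments
value 0: 1 assignment
So 19 of the 27 assignments meet the threshold.

19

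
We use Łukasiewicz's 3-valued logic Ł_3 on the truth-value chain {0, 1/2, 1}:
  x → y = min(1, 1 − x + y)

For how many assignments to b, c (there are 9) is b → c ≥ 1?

6

b = 0, c = 0 ↦ 1  ≥
b = 0, c = 1/2 ↦ 1  ≥
b = 0, c = 1 ↦ 1  ≥
b = 1/2, c = 0 ↦ 1/2  <
b = 1/2, c = 1/2 ↦ 1  ≥
b = 1/2, c = 1 ↦ 1  ≥
b = 1, c = 0 ↦ 0  <
b = 1, c = 1/2 ↦ 1/2  <
b = 1, c = 1 ↦ 1  ≥
So 6 of the 9 assignments meet the threshold.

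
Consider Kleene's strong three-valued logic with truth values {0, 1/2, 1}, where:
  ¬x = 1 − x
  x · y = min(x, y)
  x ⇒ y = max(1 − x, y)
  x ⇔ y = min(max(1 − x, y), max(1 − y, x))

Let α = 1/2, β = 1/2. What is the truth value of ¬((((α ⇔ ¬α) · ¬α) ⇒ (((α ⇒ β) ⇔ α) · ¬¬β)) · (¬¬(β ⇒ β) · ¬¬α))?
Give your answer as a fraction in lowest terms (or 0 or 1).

¬α = ¬1/2 = 1/2
α ⇔ ¬α = 1/2 ⇔ 1/2 = 1/2
¬α = ¬1/2 = 1/2
(α ⇔ ¬α) · ¬α = 1/2 · 1/2 = 1/2
α ⇒ β = 1/2 ⇒ 1/2 = 1/2
(α ⇒ β) ⇔ α = 1/2 ⇔ 1/2 = 1/2
¬β = ¬1/2 = 1/2
¬¬β = ¬1/2 = 1/2
((α ⇒ β) ⇔ α) · ¬¬β = 1/2 · 1/2 = 1/2
((α ⇔ ¬α) · ¬α) ⇒ (((α ⇒ β) ⇔ α) · ¬¬β) = 1/2 ⇒ 1/2 = 1/2
β ⇒ β = 1/2 ⇒ 1/2 = 1/2
¬(β ⇒ β) = ¬1/2 = 1/2
¬¬(β ⇒ β) = ¬1/2 = 1/2
¬α = ¬1/2 = 1/2
¬¬α = ¬1/2 = 1/2
¬¬(β ⇒ β) · ¬¬α = 1/2 · 1/2 = 1/2
(((α ⇔ ¬α) · ¬α) ⇒ (((α ⇒ β) ⇔ α) · ¬¬β)) · (¬¬(β ⇒ β) · ¬¬α) = 1/2 · 1/2 = 1/2
¬((((α ⇔ ¬α) · ¬α) ⇒ (((α ⇒ β) ⇔ α) · ¬¬β)) · (¬¬(β ⇒ β) · ¬¬α)) = ¬1/2 = 1/2

1/2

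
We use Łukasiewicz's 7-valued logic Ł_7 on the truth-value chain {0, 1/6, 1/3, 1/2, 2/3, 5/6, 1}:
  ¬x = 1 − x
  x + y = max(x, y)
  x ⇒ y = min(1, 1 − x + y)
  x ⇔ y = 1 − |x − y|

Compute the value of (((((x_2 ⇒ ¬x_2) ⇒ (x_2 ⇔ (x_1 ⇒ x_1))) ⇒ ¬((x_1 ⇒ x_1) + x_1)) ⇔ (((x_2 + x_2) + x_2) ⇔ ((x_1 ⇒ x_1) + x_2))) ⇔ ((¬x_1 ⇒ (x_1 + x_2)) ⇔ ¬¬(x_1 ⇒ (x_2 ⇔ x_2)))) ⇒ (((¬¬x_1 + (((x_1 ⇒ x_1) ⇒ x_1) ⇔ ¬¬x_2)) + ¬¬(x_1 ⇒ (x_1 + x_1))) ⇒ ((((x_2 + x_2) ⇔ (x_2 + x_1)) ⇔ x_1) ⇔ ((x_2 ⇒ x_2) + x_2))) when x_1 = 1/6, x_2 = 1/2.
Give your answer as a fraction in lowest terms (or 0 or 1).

1/2

¬x_2 = ¬1/2 = 1/2
x_2 ⇒ ¬x_2 = 1/2 ⇒ 1/2 = 1
x_1 ⇒ x_1 = 1/6 ⇒ 1/6 = 1
x_2 ⇔ (x_1 ⇒ x_1) = 1/2 ⇔ 1 = 1/2
(x_2 ⇒ ¬x_2) ⇒ (x_2 ⇔ (x_1 ⇒ x_1)) = 1 ⇒ 1/2 = 1/2
x_1 ⇒ x_1 = 1/6 ⇒ 1/6 = 1
(x_1 ⇒ x_1) + x_1 = 1 + 1/6 = 1
¬((x_1 ⇒ x_1) + x_1) = ¬1 = 0
((x_2 ⇒ ¬x_2) ⇒ (x_2 ⇔ (x_1 ⇒ x_1))) ⇒ ¬((x_1 ⇒ x_1) + x_1) = 1/2 ⇒ 0 = 1/2
x_2 + x_2 = 1/2 + 1/2 = 1/2
(x_2 + x_2) + x_2 = 1/2 + 1/2 = 1/2
x_1 ⇒ x_1 = 1/6 ⇒ 1/6 = 1
(x_1 ⇒ x_1) + x_2 = 1 + 1/2 = 1
((x_2 + x_2) + x_2) ⇔ ((x_1 ⇒ x_1) + x_2) = 1/2 ⇔ 1 = 1/2
(((x_2 ⇒ ¬x_2) ⇒ (x_2 ⇔ (x_1 ⇒ x_1))) ⇒ ¬((x_1 ⇒ x_1) + x_1)) ⇔ (((x_2 + x_2) + x_2) ⇔ ((x_1 ⇒ x_1) + x_2)) = 1/2 ⇔ 1/2 = 1
¬x_1 = ¬1/6 = 5/6
x_1 + x_2 = 1/6 + 1/2 = 1/2
¬x_1 ⇒ (x_1 + x_2) = 5/6 ⇒ 1/2 = 2/3
x_2 ⇔ x_2 = 1/2 ⇔ 1/2 = 1
x_1 ⇒ (x_2 ⇔ x_2) = 1/6 ⇒ 1 = 1
¬(x_1 ⇒ (x_2 ⇔ x_2)) = ¬1 = 0
¬¬(x_1 ⇒ (x_2 ⇔ x_2)) = ¬0 = 1
(¬x_1 ⇒ (x_1 + x_2)) ⇔ ¬¬(x_1 ⇒ (x_2 ⇔ x_2)) = 2/3 ⇔ 1 = 2/3
((((x_2 ⇒ ¬x_2) ⇒ (x_2 ⇔ (x_1 ⇒ x_1))) ⇒ ¬((x_1 ⇒ x_1) + x_1)) ⇔ (((x_2 + x_2) + x_2) ⇔ ((x_1 ⇒ x_1) + x_2))) ⇔ ((¬x_1 ⇒ (x_1 + x_2)) ⇔ ¬¬(x_1 ⇒ (x_2 ⇔ x_2))) = 1 ⇔ 2/3 = 2/3
¬x_1 = ¬1/6 = 5/6
¬¬x_1 = ¬5/6 = 1/6
x_1 ⇒ x_1 = 1/6 ⇒ 1/6 = 1
(x_1 ⇒ x_1) ⇒ x_1 = 1 ⇒ 1/6 = 1/6
¬x_2 = ¬1/2 = 1/2
¬¬x_2 = ¬1/2 = 1/2
((x_1 ⇒ x_1) ⇒ x_1) ⇔ ¬¬x_2 = 1/6 ⇔ 1/2 = 2/3
¬¬x_1 + (((x_1 ⇒ x_1) ⇒ x_1) ⇔ ¬¬x_2) = 1/6 + 2/3 = 2/3
x_1 + x_1 = 1/6 + 1/6 = 1/6
x_1 ⇒ (x_1 + x_1) = 1/6 ⇒ 1/6 = 1
¬(x_1 ⇒ (x_1 + x_1)) = ¬1 = 0
¬¬(x_1 ⇒ (x_1 + x_1)) = ¬0 = 1
(¬¬x_1 + (((x_1 ⇒ x_1) ⇒ x_1) ⇔ ¬¬x_2)) + ¬¬(x_1 ⇒ (x_1 + x_1)) = 2/3 + 1 = 1
x_2 + x_2 = 1/2 + 1/2 = 1/2
x_2 + x_1 = 1/2 + 1/6 = 1/2
(x_2 + x_2) ⇔ (x_2 + x_1) = 1/2 ⇔ 1/2 = 1
((x_2 + x_2) ⇔ (x_2 + x_1)) ⇔ x_1 = 1 ⇔ 1/6 = 1/6
x_2 ⇒ x_2 = 1/2 ⇒ 1/2 = 1
(x_2 ⇒ x_2) + x_2 = 1 + 1/2 = 1
(((x_2 + x_2) ⇔ (x_2 + x_1)) ⇔ x_1) ⇔ ((x_2 ⇒ x_2) + x_2) = 1/6 ⇔ 1 = 1/6
((¬¬x_1 + (((x_1 ⇒ x_1) ⇒ x_1) ⇔ ¬¬x_2)) + ¬¬(x_1 ⇒ (x_1 + x_1))) ⇒ ((((x_2 + x_2) ⇔ (x_2 + x_1)) ⇔ x_1) ⇔ ((x_2 ⇒ x_2) + x_2)) = 1 ⇒ 1/6 = 1/6
(((((x_2 ⇒ ¬x_2) ⇒ (x_2 ⇔ (x_1 ⇒ x_1))) ⇒ ¬((x_1 ⇒ x_1) + x_1)) ⇔ (((x_2 + x_2) + x_2) ⇔ ((x_1 ⇒ x_1) + x_2))) ⇔ ((¬x_1 ⇒ (x_1 + x_2)) ⇔ ¬¬(x_1 ⇒ (x_2 ⇔ x_2)))) ⇒ (((¬¬x_1 + (((x_1 ⇒ x_1) ⇒ x_1) ⇔ ¬¬x_2)) + ¬¬(x_1 ⇒ (x_1 + x_1))) ⇒ ((((x_2 + x_2) ⇔ (x_2 + x_1)) ⇔ x_1) ⇔ ((x_2 ⇒ x_2) + x_2))) = 2/3 ⇒ 1/6 = 1/2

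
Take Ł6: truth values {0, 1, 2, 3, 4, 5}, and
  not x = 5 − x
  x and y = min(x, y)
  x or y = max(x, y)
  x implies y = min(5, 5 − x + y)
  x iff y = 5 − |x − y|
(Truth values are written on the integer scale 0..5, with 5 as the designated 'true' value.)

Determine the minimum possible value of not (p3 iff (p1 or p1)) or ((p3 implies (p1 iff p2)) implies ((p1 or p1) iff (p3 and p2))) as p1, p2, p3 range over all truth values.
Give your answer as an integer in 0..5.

2

Take p1 = 3, p2 = 0, p3 = 1:
p1 or p1 = 3 or 3 = 3
p3 iff (p1 or p1) = 1 iff 3 = 3
not (p3 iff (p1 or p1)) = not 3 = 2
p1 iff p2 = 3 iff 0 = 2
p3 implies (p1 iff p2) = 1 implies 2 = 5
p1 or p1 = 3 or 3 = 3
p3 and p2 = 1 and 0 = 0
(p1 or p1) iff (p3 and p2) = 3 iff 0 = 2
(p3 implies (p1 iff p2)) implies ((p1 or p1) iff (p3 and p2)) = 5 implies 2 = 2
not (p3 iff (p1 or p1)) or ((p3 implies (p1 iff p2)) implies ((p1 or p1) iff (p3 and p2))) = 2 or 2 = 2
No assignment yields a value below 2, so this is the minimum.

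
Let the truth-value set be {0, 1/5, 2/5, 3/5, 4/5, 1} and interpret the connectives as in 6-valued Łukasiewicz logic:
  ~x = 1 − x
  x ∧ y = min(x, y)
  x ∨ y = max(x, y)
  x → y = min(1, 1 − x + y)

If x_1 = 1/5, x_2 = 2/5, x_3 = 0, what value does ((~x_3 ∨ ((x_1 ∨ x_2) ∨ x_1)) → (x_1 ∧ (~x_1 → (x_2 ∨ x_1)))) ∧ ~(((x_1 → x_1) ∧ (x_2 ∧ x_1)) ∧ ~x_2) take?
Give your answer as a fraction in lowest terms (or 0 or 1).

1/5

~x_3 = ~0 = 1
x_1 ∨ x_2 = 1/5 ∨ 2/5 = 2/5
(x_1 ∨ x_2) ∨ x_1 = 2/5 ∨ 1/5 = 2/5
~x_3 ∨ ((x_1 ∨ x_2) ∨ x_1) = 1 ∨ 2/5 = 1
~x_1 = ~1/5 = 4/5
x_2 ∨ x_1 = 2/5 ∨ 1/5 = 2/5
~x_1 → (x_2 ∨ x_1) = 4/5 → 2/5 = 3/5
x_1 ∧ (~x_1 → (x_2 ∨ x_1)) = 1/5 ∧ 3/5 = 1/5
(~x_3 ∨ ((x_1 ∨ x_2) ∨ x_1)) → (x_1 ∧ (~x_1 → (x_2 ∨ x_1))) = 1 → 1/5 = 1/5
x_1 → x_1 = 1/5 → 1/5 = 1
x_2 ∧ x_1 = 2/5 ∧ 1/5 = 1/5
(x_1 → x_1) ∧ (x_2 ∧ x_1) = 1 ∧ 1/5 = 1/5
~x_2 = ~2/5 = 3/5
((x_1 → x_1) ∧ (x_2 ∧ x_1)) ∧ ~x_2 = 1/5 ∧ 3/5 = 1/5
~(((x_1 → x_1) ∧ (x_2 ∧ x_1)) ∧ ~x_2) = ~1/5 = 4/5
((~x_3 ∨ ((x_1 ∨ x_2) ∨ x_1)) → (x_1 ∧ (~x_1 → (x_2 ∨ x_1)))) ∧ ~(((x_1 → x_1) ∧ (x_2 ∧ x_1)) ∧ ~x_2) = 1/5 ∧ 4/5 = 1/5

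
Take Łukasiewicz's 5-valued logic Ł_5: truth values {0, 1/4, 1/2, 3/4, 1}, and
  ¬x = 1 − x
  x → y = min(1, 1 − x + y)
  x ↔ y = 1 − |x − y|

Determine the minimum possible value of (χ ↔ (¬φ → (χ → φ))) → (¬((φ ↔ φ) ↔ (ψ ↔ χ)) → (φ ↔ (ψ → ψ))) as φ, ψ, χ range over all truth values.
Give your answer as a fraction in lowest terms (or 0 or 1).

1/2

Take φ = 0, ψ = 0, χ = 1/2:
¬φ = ¬0 = 1
χ → φ = 1/2 → 0 = 1/2
¬φ → (χ → φ) = 1 → 1/2 = 1/2
χ ↔ (¬φ → (χ → φ)) = 1/2 ↔ 1/2 = 1
φ ↔ φ = 0 ↔ 0 = 1
ψ ↔ χ = 0 ↔ 1/2 = 1/2
(φ ↔ φ) ↔ (ψ ↔ χ) = 1 ↔ 1/2 = 1/2
¬((φ ↔ φ) ↔ (ψ ↔ χ)) = ¬1/2 = 1/2
ψ → ψ = 0 → 0 = 1
φ ↔ (ψ → ψ) = 0 ↔ 1 = 0
¬((φ ↔ φ) ↔ (ψ ↔ χ)) → (φ ↔ (ψ → ψ)) = 1/2 → 0 = 1/2
(χ ↔ (¬φ → (χ → φ))) → (¬((φ ↔ φ) ↔ (ψ ↔ χ)) → (φ ↔ (ψ → ψ))) = 1 → 1/2 = 1/2
No assignment yields a value below 1/2, so this is the minimum.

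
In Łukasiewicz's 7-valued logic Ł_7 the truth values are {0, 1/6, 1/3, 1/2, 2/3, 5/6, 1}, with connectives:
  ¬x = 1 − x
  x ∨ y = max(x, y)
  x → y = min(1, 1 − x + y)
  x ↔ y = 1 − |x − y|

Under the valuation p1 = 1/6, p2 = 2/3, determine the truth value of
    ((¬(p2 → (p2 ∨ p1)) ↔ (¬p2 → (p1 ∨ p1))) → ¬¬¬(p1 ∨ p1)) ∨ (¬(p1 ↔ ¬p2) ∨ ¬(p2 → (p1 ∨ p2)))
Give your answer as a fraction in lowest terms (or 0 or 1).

1

p2 ∨ p1 = 2/3 ∨ 1/6 = 2/3
p2 → (p2 ∨ p1) = 2/3 → 2/3 = 1
¬(p2 → (p2 ∨ p1)) = ¬1 = 0
¬p2 = ¬2/3 = 1/3
p1 ∨ p1 = 1/6 ∨ 1/6 = 1/6
¬p2 → (p1 ∨ p1) = 1/3 → 1/6 = 5/6
¬(p2 → (p2 ∨ p1)) ↔ (¬p2 → (p1 ∨ p1)) = 0 ↔ 5/6 = 1/6
p1 ∨ p1 = 1/6 ∨ 1/6 = 1/6
¬(p1 ∨ p1) = ¬1/6 = 5/6
¬¬(p1 ∨ p1) = ¬5/6 = 1/6
¬¬¬(p1 ∨ p1) = ¬1/6 = 5/6
(¬(p2 → (p2 ∨ p1)) ↔ (¬p2 → (p1 ∨ p1))) → ¬¬¬(p1 ∨ p1) = 1/6 → 5/6 = 1
¬p2 = ¬2/3 = 1/3
p1 ↔ ¬p2 = 1/6 ↔ 1/3 = 5/6
¬(p1 ↔ ¬p2) = ¬5/6 = 1/6
p1 ∨ p2 = 1/6 ∨ 2/3 = 2/3
p2 → (p1 ∨ p2) = 2/3 → 2/3 = 1
¬(p2 → (p1 ∨ p2)) = ¬1 = 0
¬(p1 ↔ ¬p2) ∨ ¬(p2 → (p1 ∨ p2)) = 1/6 ∨ 0 = 1/6
((¬(p2 → (p2 ∨ p1)) ↔ (¬p2 → (p1 ∨ p1))) → ¬¬¬(p1 ∨ p1)) ∨ (¬(p1 ↔ ¬p2) ∨ ¬(p2 → (p1 ∨ p2))) = 1 ∨ 1/6 = 1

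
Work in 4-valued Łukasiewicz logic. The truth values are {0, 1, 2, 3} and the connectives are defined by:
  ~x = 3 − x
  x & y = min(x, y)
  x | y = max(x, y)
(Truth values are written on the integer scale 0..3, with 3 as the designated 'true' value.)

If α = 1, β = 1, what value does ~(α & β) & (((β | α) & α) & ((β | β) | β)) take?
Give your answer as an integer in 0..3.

α & β = 1 & 1 = 1
~(α & β) = ~1 = 2
β | α = 1 | 1 = 1
(β | α) & α = 1 & 1 = 1
β | β = 1 | 1 = 1
(β | β) | β = 1 | 1 = 1
((β | α) & α) & ((β | β) | β) = 1 & 1 = 1
~(α & β) & (((β | α) & α) & ((β | β) | β)) = 2 & 1 = 1

1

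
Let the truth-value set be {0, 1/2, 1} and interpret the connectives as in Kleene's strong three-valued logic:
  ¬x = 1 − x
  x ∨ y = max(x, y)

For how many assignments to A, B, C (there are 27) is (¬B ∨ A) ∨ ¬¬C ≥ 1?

19

value 1: 19 assignments (counts)
value 1/2: 7 assignments
value 0: 1 assignment
So 19 of the 27 assignments meet the threshold.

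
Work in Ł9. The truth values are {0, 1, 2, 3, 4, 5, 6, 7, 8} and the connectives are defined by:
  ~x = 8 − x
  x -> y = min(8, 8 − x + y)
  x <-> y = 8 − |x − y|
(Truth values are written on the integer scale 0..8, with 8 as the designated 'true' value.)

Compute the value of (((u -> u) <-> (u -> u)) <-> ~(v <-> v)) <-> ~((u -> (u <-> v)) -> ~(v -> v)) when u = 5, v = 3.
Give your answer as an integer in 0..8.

u -> u = 5 -> 5 = 8
u -> u = 5 -> 5 = 8
(u -> u) <-> (u -> u) = 8 <-> 8 = 8
v <-> v = 3 <-> 3 = 8
~(v <-> v) = ~8 = 0
((u -> u) <-> (u -> u)) <-> ~(v <-> v) = 8 <-> 0 = 0
u <-> v = 5 <-> 3 = 6
u -> (u <-> v) = 5 -> 6 = 8
v -> v = 3 -> 3 = 8
~(v -> v) = ~8 = 0
(u -> (u <-> v)) -> ~(v -> v) = 8 -> 0 = 0
~((u -> (u <-> v)) -> ~(v -> v)) = ~0 = 8
(((u -> u) <-> (u -> u)) <-> ~(v <-> v)) <-> ~((u -> (u <-> v)) -> ~(v -> v)) = 0 <-> 8 = 0

0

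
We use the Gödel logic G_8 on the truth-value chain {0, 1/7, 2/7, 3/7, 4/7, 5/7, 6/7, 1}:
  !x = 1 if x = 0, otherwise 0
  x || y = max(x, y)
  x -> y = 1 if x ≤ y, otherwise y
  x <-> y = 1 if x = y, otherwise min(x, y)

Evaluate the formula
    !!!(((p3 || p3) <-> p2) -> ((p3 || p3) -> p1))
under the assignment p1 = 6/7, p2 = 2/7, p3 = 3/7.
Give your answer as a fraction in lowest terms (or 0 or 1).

p3 || p3 = 3/7 || 3/7 = 3/7
(p3 || p3) <-> p2 = 3/7 <-> 2/7 = 2/7
p3 || p3 = 3/7 || 3/7 = 3/7
(p3 || p3) -> p1 = 3/7 -> 6/7 = 1
((p3 || p3) <-> p2) -> ((p3 || p3) -> p1) = 2/7 -> 1 = 1
!(((p3 || p3) <-> p2) -> ((p3 || p3) -> p1)) = !1 = 0
!!(((p3 || p3) <-> p2) -> ((p3 || p3) -> p1)) = !0 = 1
!!!(((p3 || p3) <-> p2) -> ((p3 || p3) -> p1)) = !1 = 0

0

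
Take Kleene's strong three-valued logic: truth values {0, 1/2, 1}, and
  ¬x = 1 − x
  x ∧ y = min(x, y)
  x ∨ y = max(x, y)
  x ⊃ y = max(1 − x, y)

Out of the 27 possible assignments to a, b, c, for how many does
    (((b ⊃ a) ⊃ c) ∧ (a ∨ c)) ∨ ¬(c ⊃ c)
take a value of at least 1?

9

value 1: 9 assignments (counts)
value 1/2: 11 assignments
value 0: 7 assignments
So 9 of the 27 assignments meet the threshold.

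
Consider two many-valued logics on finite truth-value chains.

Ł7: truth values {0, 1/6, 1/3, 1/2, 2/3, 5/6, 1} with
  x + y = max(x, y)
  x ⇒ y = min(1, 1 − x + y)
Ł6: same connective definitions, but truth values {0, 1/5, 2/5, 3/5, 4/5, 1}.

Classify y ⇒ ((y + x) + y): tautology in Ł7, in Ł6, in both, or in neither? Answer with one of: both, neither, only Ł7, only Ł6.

In Ł7: every assignment gives 1 — tautology.
In Ł6: every assignment gives 1 — tautology.

both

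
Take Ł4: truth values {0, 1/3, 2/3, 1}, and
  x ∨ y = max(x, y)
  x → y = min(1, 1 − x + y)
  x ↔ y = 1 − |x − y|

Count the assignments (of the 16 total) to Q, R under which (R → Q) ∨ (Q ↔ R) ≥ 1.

Q = 0, R = 0 ↦ 1  ≥
Q = 0, R = 1/3 ↦ 2/3  <
Q = 0, R = 2/3 ↦ 1/3  <
Q = 0, R = 1 ↦ 0  <
Q = 1/3, R = 0 ↦ 1  ≥
Q = 1/3, R = 1/3 ↦ 1  ≥
Q = 1/3, R = 2/3 ↦ 2/3  <
Q = 1/3, R = 1 ↦ 1/3  <
Q = 2/3, R = 0 ↦ 1  ≥
Q = 2/3, R = 1/3 ↦ 1  ≥
Q = 2/3, R = 2/3 ↦ 1  ≥
Q = 2/3, R = 1 ↦ 2/3  <
Q = 1, R = 0 ↦ 1  ≥
Q = 1, R = 1/3 ↦ 1  ≥
Q = 1, R = 2/3 ↦ 1  ≥
Q = 1, R = 1 ↦ 1  ≥
So 10 of the 16 assignments meet the threshold.

10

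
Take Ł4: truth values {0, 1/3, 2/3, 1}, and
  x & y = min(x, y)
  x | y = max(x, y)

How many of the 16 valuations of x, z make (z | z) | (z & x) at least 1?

4

x = 0, z = 0 ↦ 0  <
x = 0, z = 1/3 ↦ 1/3  <
x = 0, z = 2/3 ↦ 2/3  <
x = 0, z = 1 ↦ 1  ≥
x = 1/3, z = 0 ↦ 0  <
x = 1/3, z = 1/3 ↦ 1/3  <
x = 1/3, z = 2/3 ↦ 2/3  <
x = 1/3, z = 1 ↦ 1  ≥
x = 2/3, z = 0 ↦ 0  <
x = 2/3, z = 1/3 ↦ 1/3  <
x = 2/3, z = 2/3 ↦ 2/3  <
x = 2/3, z = 1 ↦ 1  ≥
x = 1, z = 0 ↦ 0  <
x = 1, z = 1/3 ↦ 1/3  <
x = 1, z = 2/3 ↦ 2/3  <
x = 1, z = 1 ↦ 1  ≥
So 4 of the 16 assignments meet the threshold.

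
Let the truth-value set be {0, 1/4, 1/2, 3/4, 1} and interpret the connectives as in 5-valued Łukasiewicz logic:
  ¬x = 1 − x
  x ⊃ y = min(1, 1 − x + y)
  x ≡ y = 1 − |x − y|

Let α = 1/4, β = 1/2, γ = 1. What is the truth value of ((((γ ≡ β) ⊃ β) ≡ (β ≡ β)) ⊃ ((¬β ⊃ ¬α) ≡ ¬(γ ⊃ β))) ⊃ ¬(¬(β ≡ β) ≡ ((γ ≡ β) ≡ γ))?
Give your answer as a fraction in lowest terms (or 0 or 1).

1

γ ≡ β = 1 ≡ 1/2 = 1/2
(γ ≡ β) ⊃ β = 1/2 ⊃ 1/2 = 1
β ≡ β = 1/2 ≡ 1/2 = 1
((γ ≡ β) ⊃ β) ≡ (β ≡ β) = 1 ≡ 1 = 1
¬β = ¬1/2 = 1/2
¬α = ¬1/4 = 3/4
¬β ⊃ ¬α = 1/2 ⊃ 3/4 = 1
γ ⊃ β = 1 ⊃ 1/2 = 1/2
¬(γ ⊃ β) = ¬1/2 = 1/2
(¬β ⊃ ¬α) ≡ ¬(γ ⊃ β) = 1 ≡ 1/2 = 1/2
(((γ ≡ β) ⊃ β) ≡ (β ≡ β)) ⊃ ((¬β ⊃ ¬α) ≡ ¬(γ ⊃ β)) = 1 ⊃ 1/2 = 1/2
β ≡ β = 1/2 ≡ 1/2 = 1
¬(β ≡ β) = ¬1 = 0
γ ≡ β = 1 ≡ 1/2 = 1/2
(γ ≡ β) ≡ γ = 1/2 ≡ 1 = 1/2
¬(β ≡ β) ≡ ((γ ≡ β) ≡ γ) = 0 ≡ 1/2 = 1/2
¬(¬(β ≡ β) ≡ ((γ ≡ β) ≡ γ)) = ¬1/2 = 1/2
((((γ ≡ β) ⊃ β) ≡ (β ≡ β)) ⊃ ((¬β ⊃ ¬α) ≡ ¬(γ ⊃ β))) ⊃ ¬(¬(β ≡ β) ≡ ((γ ≡ β) ≡ γ)) = 1/2 ⊃ 1/2 = 1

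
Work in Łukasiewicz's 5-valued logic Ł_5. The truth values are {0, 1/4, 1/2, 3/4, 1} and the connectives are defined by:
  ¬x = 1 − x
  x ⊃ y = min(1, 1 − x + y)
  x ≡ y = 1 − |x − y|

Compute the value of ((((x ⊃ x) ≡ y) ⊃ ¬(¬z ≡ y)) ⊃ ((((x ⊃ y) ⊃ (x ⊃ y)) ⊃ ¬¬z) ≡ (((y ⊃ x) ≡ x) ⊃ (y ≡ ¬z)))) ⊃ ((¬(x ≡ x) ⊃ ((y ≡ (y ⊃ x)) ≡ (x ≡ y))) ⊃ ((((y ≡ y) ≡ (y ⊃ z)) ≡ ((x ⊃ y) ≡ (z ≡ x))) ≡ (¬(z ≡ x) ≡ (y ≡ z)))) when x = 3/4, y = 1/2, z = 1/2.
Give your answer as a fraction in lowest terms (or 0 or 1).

1/4

x ⊃ x = 3/4 ⊃ 3/4 = 1
(x ⊃ x) ≡ y = 1 ≡ 1/2 = 1/2
¬z = ¬1/2 = 1/2
¬z ≡ y = 1/2 ≡ 1/2 = 1
¬(¬z ≡ y) = ¬1 = 0
((x ⊃ x) ≡ y) ⊃ ¬(¬z ≡ y) = 1/2 ⊃ 0 = 1/2
x ⊃ y = 3/4 ⊃ 1/2 = 3/4
x ⊃ y = 3/4 ⊃ 1/2 = 3/4
(x ⊃ y) ⊃ (x ⊃ y) = 3/4 ⊃ 3/4 = 1
¬z = ¬1/2 = 1/2
¬¬z = ¬1/2 = 1/2
((x ⊃ y) ⊃ (x ⊃ y)) ⊃ ¬¬z = 1 ⊃ 1/2 = 1/2
y ⊃ x = 1/2 ⊃ 3/4 = 1
(y ⊃ x) ≡ x = 1 ≡ 3/4 = 3/4
¬z = ¬1/2 = 1/2
y ≡ ¬z = 1/2 ≡ 1/2 = 1
((y ⊃ x) ≡ x) ⊃ (y ≡ ¬z) = 3/4 ⊃ 1 = 1
(((x ⊃ y) ⊃ (x ⊃ y)) ⊃ ¬¬z) ≡ (((y ⊃ x) ≡ x) ⊃ (y ≡ ¬z)) = 1/2 ≡ 1 = 1/2
(((x ⊃ x) ≡ y) ⊃ ¬(¬z ≡ y)) ⊃ ((((x ⊃ y) ⊃ (x ⊃ y)) ⊃ ¬¬z) ≡ (((y ⊃ x) ≡ x) ⊃ (y ≡ ¬z))) = 1/2 ⊃ 1/2 = 1
x ≡ x = 3/4 ≡ 3/4 = 1
¬(x ≡ x) = ¬1 = 0
y ⊃ x = 1/2 ⊃ 3/4 = 1
y ≡ (y ⊃ x) = 1/2 ≡ 1 = 1/2
x ≡ y = 3/4 ≡ 1/2 = 3/4
(y ≡ (y ⊃ x)) ≡ (x ≡ y) = 1/2 ≡ 3/4 = 3/4
¬(x ≡ x) ⊃ ((y ≡ (y ⊃ x)) ≡ (x ≡ y)) = 0 ⊃ 3/4 = 1
y ≡ y = 1/2 ≡ 1/2 = 1
y ⊃ z = 1/2 ⊃ 1/2 = 1
(y ≡ y) ≡ (y ⊃ z) = 1 ≡ 1 = 1
x ⊃ y = 3/4 ⊃ 1/2 = 3/4
z ≡ x = 1/2 ≡ 3/4 = 3/4
(x ⊃ y) ≡ (z ≡ x) = 3/4 ≡ 3/4 = 1
((y ≡ y) ≡ (y ⊃ z)) ≡ ((x ⊃ y) ≡ (z ≡ x)) = 1 ≡ 1 = 1
z ≡ x = 1/2 ≡ 3/4 = 3/4
¬(z ≡ x) = ¬3/4 = 1/4
y ≡ z = 1/2 ≡ 1/2 = 1
¬(z ≡ x) ≡ (y ≡ z) = 1/4 ≡ 1 = 1/4
(((y ≡ y) ≡ (y ⊃ z)) ≡ ((x ⊃ y) ≡ (z ≡ x))) ≡ (¬(z ≡ x) ≡ (y ≡ z)) = 1 ≡ 1/4 = 1/4
(¬(x ≡ x) ⊃ ((y ≡ (y ⊃ x)) ≡ (x ≡ y))) ⊃ ((((y ≡ y) ≡ (y ⊃ z)) ≡ ((x ⊃ y) ≡ (z ≡ x))) ≡ (¬(z ≡ x) ≡ (y ≡ z))) = 1 ⊃ 1/4 = 1/4
((((x ⊃ x) ≡ y) ⊃ ¬(¬z ≡ y)) ⊃ ((((x ⊃ y) ⊃ (x ⊃ y)) ⊃ ¬¬z) ≡ (((y ⊃ x) ≡ x) ⊃ (y ≡ ¬z)))) ⊃ ((¬(x ≡ x) ⊃ ((y ≡ (y ⊃ x)) ≡ (x ≡ y))) ⊃ ((((y ≡ y) ≡ (y ⊃ z)) ≡ ((x ⊃ y) ≡ (z ≡ x))) ≡ (¬(z ≡ x) ≡ (y ≡ z)))) = 1 ⊃ 1/4 = 1/4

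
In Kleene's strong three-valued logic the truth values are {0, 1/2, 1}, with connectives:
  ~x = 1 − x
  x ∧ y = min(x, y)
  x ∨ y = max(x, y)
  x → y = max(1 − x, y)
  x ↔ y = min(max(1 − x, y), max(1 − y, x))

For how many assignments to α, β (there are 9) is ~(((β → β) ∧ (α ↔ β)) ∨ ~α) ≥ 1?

α = 0, β = 0 ↦ 0  <
α = 0, β = 1/2 ↦ 0  <
α = 0, β = 1 ↦ 0  <
α = 1/2, β = 0 ↦ 1/2  <
α = 1/2, β = 1/2 ↦ 1/2  <
α = 1/2, β = 1 ↦ 1/2  <
α = 1, β = 0 ↦ 1  ≥
α = 1, β = 1/2 ↦ 1/2  <
α = 1, β = 1 ↦ 0  <
So 1 of the 9 assignments meets the threshold.

1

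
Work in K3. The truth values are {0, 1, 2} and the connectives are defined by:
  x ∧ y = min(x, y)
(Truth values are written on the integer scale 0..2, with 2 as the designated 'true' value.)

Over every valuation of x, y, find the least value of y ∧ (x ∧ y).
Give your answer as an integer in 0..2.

Take x = 0, y = 0:
x ∧ y = 0 ∧ 0 = 0
y ∧ (x ∧ y) = 0 ∧ 0 = 0
No assignment yields a value below 0, so this is the minimum.

0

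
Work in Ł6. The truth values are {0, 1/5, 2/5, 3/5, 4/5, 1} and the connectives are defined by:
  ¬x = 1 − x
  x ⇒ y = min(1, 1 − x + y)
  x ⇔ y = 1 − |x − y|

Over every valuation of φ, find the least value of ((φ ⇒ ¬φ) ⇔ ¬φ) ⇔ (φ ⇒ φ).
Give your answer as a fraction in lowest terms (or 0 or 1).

3/5

Take φ = 2/5:
¬φ = ¬2/5 = 3/5
φ ⇒ ¬φ = 2/5 ⇒ 3/5 = 1
¬φ = ¬2/5 = 3/5
(φ ⇒ ¬φ) ⇔ ¬φ = 1 ⇔ 3/5 = 3/5
φ ⇒ φ = 2/5 ⇒ 2/5 = 1
((φ ⇒ ¬φ) ⇔ ¬φ) ⇔ (φ ⇒ φ) = 3/5 ⇔ 1 = 3/5
No assignment yields a value below 3/5, so this is the minimum.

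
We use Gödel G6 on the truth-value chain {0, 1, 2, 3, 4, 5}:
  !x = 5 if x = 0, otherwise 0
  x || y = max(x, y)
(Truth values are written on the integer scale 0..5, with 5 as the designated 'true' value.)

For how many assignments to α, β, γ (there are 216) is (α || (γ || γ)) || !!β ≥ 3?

value 5: 191 assignments (counts)
value 4: 9 assignments (counts)
value 3: 7 assignments (counts)
value 2: 5 assignments
value 1: 3 assignments
value 0: 1 assignment
So 207 of the 216 assignments meet the threshold.

207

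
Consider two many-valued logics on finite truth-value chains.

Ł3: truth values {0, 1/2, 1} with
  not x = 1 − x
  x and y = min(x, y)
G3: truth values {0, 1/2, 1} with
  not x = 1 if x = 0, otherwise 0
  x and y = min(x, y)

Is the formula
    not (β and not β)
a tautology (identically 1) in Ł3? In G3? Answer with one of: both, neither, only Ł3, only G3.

In Ł3: at β = 1/2 the value is 1/2 — not a tautology.
In G3: every assignment gives 1 — tautology.

only G3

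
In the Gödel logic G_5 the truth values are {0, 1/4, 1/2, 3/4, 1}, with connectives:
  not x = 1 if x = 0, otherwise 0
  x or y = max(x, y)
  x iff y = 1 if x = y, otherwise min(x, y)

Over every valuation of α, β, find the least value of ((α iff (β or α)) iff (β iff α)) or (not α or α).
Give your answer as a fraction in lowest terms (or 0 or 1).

Take α = 1/4, β = 0:
β or α = 0 or 1/4 = 1/4
α iff (β or α) = 1/4 iff 1/4 = 1
β iff α = 0 iff 1/4 = 0
(α iff (β or α)) iff (β iff α) = 1 iff 0 = 0
not α = not 1/4 = 0
not α or α = 0 or 1/4 = 1/4
((α iff (β or α)) iff (β iff α)) or (not α or α) = 0 or 1/4 = 1/4
No assignment yields a value below 1/4, so this is the minimum.

1/4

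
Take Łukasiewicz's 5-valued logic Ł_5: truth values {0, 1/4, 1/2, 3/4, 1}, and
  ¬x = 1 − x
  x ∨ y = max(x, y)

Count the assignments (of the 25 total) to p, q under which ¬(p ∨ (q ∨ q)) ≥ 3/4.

4

value 1: 1 assignment (counts)
value 3/4: 3 assignments (counts)
value 1/2: 5 assignments
value 1/4: 7 assignments
value 0: 9 assignments
So 4 of the 25 assignments meet the threshold.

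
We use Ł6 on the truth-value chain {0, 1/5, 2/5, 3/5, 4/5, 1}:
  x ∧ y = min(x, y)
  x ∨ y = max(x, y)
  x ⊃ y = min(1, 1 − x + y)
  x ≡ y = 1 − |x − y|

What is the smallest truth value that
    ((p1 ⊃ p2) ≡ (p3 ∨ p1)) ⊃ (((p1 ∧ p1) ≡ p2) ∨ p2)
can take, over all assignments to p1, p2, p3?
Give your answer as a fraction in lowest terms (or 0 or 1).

3/5

Take p1 = 0, p2 = 2/5, p3 = 1:
p1 ⊃ p2 = 0 ⊃ 2/5 = 1
p3 ∨ p1 = 1 ∨ 0 = 1
(p1 ⊃ p2) ≡ (p3 ∨ p1) = 1 ≡ 1 = 1
p1 ∧ p1 = 0 ∧ 0 = 0
(p1 ∧ p1) ≡ p2 = 0 ≡ 2/5 = 3/5
((p1 ∧ p1) ≡ p2) ∨ p2 = 3/5 ∨ 2/5 = 3/5
((p1 ⊃ p2) ≡ (p3 ∨ p1)) ⊃ (((p1 ∧ p1) ≡ p2) ∨ p2) = 1 ⊃ 3/5 = 3/5
No assignment yields a value below 3/5, so this is the minimum.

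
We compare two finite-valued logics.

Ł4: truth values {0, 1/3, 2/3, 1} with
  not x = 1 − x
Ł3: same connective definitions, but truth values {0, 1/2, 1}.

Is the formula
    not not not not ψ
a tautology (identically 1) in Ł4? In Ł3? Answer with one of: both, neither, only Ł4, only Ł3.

neither

In Ł4: at ψ = 0 the value is 0 — not a tautology.
In Ł3: at ψ = 0 the value is 0 — not a tautology.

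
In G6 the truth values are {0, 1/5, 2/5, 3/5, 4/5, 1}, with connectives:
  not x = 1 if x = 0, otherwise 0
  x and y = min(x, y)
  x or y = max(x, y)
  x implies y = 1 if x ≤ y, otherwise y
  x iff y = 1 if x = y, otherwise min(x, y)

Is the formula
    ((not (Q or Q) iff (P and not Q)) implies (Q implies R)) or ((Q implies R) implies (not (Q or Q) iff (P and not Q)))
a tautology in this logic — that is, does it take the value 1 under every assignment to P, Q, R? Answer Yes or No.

Yes

At P = 2/5, Q = 2/5, R = 0, for instance:
Q or Q = 2/5 or 2/5 = 2/5
not (Q or Q) = not 2/5 = 0
not Q = not 2/5 = 0
P and not Q = 2/5 and 0 = 0
not (Q or Q) iff (P and not Q) = 0 iff 0 = 1
Q implies R = 2/5 implies 0 = 0
(not (Q or Q) iff (P and not Q)) implies (Q implies R) = 1 implies 0 = 0
(Q implies R) implies (not (Q or Q) iff (P and not Q)) = 0 implies 1 = 1
((not (Q or Q) iff (P and not Q)) implies (Q implies R)) or ((Q implies R) implies (not (Q or Q) iff (P and not Q))) = 0 or 1 = 1
and checking the remaining 215 assignments likewise gives ≥ 1 in every case.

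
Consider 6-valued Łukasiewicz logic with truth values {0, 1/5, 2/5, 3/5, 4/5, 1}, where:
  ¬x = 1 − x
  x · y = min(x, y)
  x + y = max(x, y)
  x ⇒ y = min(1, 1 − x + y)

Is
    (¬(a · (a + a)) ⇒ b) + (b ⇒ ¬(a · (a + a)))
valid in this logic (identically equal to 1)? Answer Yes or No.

Yes

At a = 3/5, b = 1/5, for instance:
a + a = 3/5 + 3/5 = 3/5
a · (a + a) = 3/5 · 3/5 = 3/5
¬(a · (a + a)) = ¬3/5 = 2/5
¬(a · (a + a)) ⇒ b = 2/5 ⇒ 1/5 = 4/5
b ⇒ ¬(a · (a + a)) = 1/5 ⇒ 2/5 = 1
(¬(a · (a + a)) ⇒ b) + (b ⇒ ¬(a · (a + a))) = 4/5 + 1 = 1
and checking the remaining 35 assignments likewise gives ≥ 1 in every case.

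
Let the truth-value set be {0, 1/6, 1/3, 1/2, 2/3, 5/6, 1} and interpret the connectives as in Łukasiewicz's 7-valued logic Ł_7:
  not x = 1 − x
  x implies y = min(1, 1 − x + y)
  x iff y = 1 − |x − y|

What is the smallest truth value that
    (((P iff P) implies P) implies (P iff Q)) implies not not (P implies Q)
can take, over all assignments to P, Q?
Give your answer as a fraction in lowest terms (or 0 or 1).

Take P = 1/2, Q = 0:
P iff P = 1/2 iff 1/2 = 1
(P iff P) implies P = 1 implies 1/2 = 1/2
P iff Q = 1/2 iff 0 = 1/2
((P iff P) implies P) implies (P iff Q) = 1/2 implies 1/2 = 1
P implies Q = 1/2 implies 0 = 1/2
not (P implies Q) = not 1/2 = 1/2
not not (P implies Q) = not 1/2 = 1/2
(((P iff P) implies P) implies (P iff Q)) implies not not (P implies Q) = 1 implies 1/2 = 1/2
No assignment yields a value below 1/2, so this is the minimum.

1/2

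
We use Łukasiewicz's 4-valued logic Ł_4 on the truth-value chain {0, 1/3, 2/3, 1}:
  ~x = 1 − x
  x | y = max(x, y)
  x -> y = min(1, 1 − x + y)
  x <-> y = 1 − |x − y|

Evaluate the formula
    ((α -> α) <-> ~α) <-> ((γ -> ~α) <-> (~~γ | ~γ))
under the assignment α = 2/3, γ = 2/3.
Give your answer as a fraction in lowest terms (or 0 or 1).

1/3

α -> α = 2/3 -> 2/3 = 1
~α = ~2/3 = 1/3
(α -> α) <-> ~α = 1 <-> 1/3 = 1/3
~α = ~2/3 = 1/3
γ -> ~α = 2/3 -> 1/3 = 2/3
~γ = ~2/3 = 1/3
~~γ = ~1/3 = 2/3
~γ = ~2/3 = 1/3
~~γ | ~γ = 2/3 | 1/3 = 2/3
(γ -> ~α) <-> (~~γ | ~γ) = 2/3 <-> 2/3 = 1
((α -> α) <-> ~α) <-> ((γ -> ~α) <-> (~~γ | ~γ)) = 1/3 <-> 1 = 1/3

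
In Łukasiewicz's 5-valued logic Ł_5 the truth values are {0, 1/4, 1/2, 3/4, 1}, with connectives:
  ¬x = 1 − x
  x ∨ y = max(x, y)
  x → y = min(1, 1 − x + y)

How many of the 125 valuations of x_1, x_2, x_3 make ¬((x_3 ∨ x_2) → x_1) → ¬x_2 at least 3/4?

103

value 1: 90 assignments (counts)
value 3/4: 13 assignments (counts)
value 1/2: 11 assignments
value 1/4: 6 assignments
value 0: 5 assignments
So 103 of the 125 assignments meet the threshold.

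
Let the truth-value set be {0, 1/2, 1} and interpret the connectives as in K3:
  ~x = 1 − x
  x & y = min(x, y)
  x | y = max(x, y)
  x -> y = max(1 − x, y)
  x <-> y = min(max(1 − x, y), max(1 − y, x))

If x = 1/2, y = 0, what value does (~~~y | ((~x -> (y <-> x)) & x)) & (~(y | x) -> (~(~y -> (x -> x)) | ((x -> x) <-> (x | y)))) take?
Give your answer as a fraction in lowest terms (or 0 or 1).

~y = ~0 = 1
~~y = ~1 = 0
~~~y = ~0 = 1
~x = ~1/2 = 1/2
y <-> x = 0 <-> 1/2 = 1/2
~x -> (y <-> x) = 1/2 -> 1/2 = 1/2
(~x -> (y <-> x)) & x = 1/2 & 1/2 = 1/2
~~~y | ((~x -> (y <-> x)) & x) = 1 | 1/2 = 1
y | x = 0 | 1/2 = 1/2
~(y | x) = ~1/2 = 1/2
~y = ~0 = 1
x -> x = 1/2 -> 1/2 = 1/2
~y -> (x -> x) = 1 -> 1/2 = 1/2
~(~y -> (x -> x)) = ~1/2 = 1/2
x -> x = 1/2 -> 1/2 = 1/2
x | y = 1/2 | 0 = 1/2
(x -> x) <-> (x | y) = 1/2 <-> 1/2 = 1/2
~(~y -> (x -> x)) | ((x -> x) <-> (x | y)) = 1/2 | 1/2 = 1/2
~(y | x) -> (~(~y -> (x -> x)) | ((x -> x) <-> (x | y))) = 1/2 -> 1/2 = 1/2
(~~~y | ((~x -> (y <-> x)) & x)) & (~(y | x) -> (~(~y -> (x -> x)) | ((x -> x) <-> (x | y)))) = 1 & 1/2 = 1/2

1/2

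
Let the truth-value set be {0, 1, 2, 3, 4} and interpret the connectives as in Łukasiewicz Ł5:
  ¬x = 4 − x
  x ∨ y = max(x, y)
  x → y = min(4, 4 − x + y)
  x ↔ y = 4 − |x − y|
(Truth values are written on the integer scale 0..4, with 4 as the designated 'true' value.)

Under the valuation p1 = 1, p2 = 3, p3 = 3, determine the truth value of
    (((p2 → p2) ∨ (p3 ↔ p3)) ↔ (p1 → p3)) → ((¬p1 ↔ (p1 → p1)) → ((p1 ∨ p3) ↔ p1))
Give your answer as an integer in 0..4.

3

p2 → p2 = 3 → 3 = 4
p3 ↔ p3 = 3 ↔ 3 = 4
(p2 → p2) ∨ (p3 ↔ p3) = 4 ∨ 4 = 4
p1 → p3 = 1 → 3 = 4
((p2 → p2) ∨ (p3 ↔ p3)) ↔ (p1 → p3) = 4 ↔ 4 = 4
¬p1 = ¬1 = 3
p1 → p1 = 1 → 1 = 4
¬p1 ↔ (p1 → p1) = 3 ↔ 4 = 3
p1 ∨ p3 = 1 ∨ 3 = 3
(p1 ∨ p3) ↔ p1 = 3 ↔ 1 = 2
(¬p1 ↔ (p1 → p1)) → ((p1 ∨ p3) ↔ p1) = 3 → 2 = 3
(((p2 → p2) ∨ (p3 ↔ p3)) ↔ (p1 → p3)) → ((¬p1 ↔ (p1 → p1)) → ((p1 ∨ p3) ↔ p1)) = 4 → 3 = 3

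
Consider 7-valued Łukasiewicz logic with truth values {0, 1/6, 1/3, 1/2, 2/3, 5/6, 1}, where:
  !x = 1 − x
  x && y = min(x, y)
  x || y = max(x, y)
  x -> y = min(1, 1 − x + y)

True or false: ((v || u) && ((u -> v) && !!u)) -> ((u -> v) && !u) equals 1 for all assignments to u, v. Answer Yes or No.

Counterexample: take u = 2/3, v = 1/6.
v || u = 1/6 || 2/3 = 2/3
u -> v = 2/3 -> 1/6 = 1/2
!u = !2/3 = 1/3
!!u = !1/3 = 2/3
(u -> v) && !!u = 1/2 && 2/3 = 1/2
(v || u) && ((u -> v) && !!u) = 2/3 && 1/2 = 1/2
u -> v = 2/3 -> 1/6 = 1/2
!u = !2/3 = 1/3
(u -> v) && !u = 1/2 && 1/3 = 1/3
((v || u) && ((u -> v) && !!u)) -> ((u -> v) && !u) = 1/2 -> 1/3 = 5/6
This gives 5/6 ≠ 1.

No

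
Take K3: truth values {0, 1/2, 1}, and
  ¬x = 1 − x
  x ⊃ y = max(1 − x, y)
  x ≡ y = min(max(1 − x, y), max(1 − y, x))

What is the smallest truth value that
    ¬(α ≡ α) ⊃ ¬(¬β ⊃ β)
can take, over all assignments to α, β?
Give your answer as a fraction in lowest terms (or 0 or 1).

Take α = 1/2, β = 1/2:
α ≡ α = 1/2 ≡ 1/2 = 1/2
¬(α ≡ α) = ¬1/2 = 1/2
¬β = ¬1/2 = 1/2
¬β ⊃ β = 1/2 ⊃ 1/2 = 1/2
¬(¬β ⊃ β) = ¬1/2 = 1/2
¬(α ≡ α) ⊃ ¬(¬β ⊃ β) = 1/2 ⊃ 1/2 = 1/2
No assignment yields a value below 1/2, so this is the minimum.

1/2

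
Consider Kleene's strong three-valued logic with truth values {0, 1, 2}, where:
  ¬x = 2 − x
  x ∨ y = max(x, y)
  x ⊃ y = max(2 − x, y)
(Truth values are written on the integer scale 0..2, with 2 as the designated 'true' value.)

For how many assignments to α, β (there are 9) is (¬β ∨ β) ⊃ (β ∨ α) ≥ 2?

5

α = 0, β = 0 ↦ 0  <
α = 0, β = 1 ↦ 1  <
α = 0, β = 2 ↦ 2  ≥
α = 1, β = 0 ↦ 1  <
α = 1, β = 1 ↦ 1  <
α = 1, β = 2 ↦ 2  ≥
α = 2, β = 0 ↦ 2  ≥
α = 2, β = 1 ↦ 2  ≥
α = 2, β = 2 ↦ 2  ≥
So 5 of the 9 assignments meet the threshold.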